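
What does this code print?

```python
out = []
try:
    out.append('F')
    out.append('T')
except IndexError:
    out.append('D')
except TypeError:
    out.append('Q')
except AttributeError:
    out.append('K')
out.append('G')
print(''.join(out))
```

Execution trace: 'F' (try body) → 'T' (try body, no exception) → 'G' (after the try/except). Output: FTG

Answer: FTG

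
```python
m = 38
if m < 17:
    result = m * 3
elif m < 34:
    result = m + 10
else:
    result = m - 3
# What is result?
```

Trace:
`m = 38` → m = 38
`if m < 17: ...` → m < 17 is False, m < 34 is False, take else branch → result = 35
So result = 35

Answer: 35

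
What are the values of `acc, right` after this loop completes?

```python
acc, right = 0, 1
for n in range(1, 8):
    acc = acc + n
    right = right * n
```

Sum and factorial of 1 to 7
`acc, right` takes the values: (0, 1) → (1, 1) → (3, 1) → (3, 2) → (6, 2) → (6, 6) → (10, 6) → (10, 24) → (15, 24) → (15, 120) → (21, 120) → (21, 720) → (28, 720) → (28, 5040)

Answer: 28, 5040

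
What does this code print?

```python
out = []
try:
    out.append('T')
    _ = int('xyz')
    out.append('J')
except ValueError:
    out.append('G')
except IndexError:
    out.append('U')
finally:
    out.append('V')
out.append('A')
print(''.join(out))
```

Execution trace: 'T' (try body) → 'G' (except ValueError) → 'V' (finally) → 'A' (after the try/except). Output: TGVA

Answer: TGVA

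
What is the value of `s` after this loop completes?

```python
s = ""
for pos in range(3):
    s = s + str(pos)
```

Concatenate digits 0 to 2
`s` takes the values: "" → "0" → "01" → "012"

Answer: "012"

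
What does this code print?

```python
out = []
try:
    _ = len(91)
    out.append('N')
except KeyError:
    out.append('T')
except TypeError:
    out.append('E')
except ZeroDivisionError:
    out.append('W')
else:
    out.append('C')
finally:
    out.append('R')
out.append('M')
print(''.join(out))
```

Execution trace: 'E' (except TypeError) → 'R' (finally) → 'M' (after the try/except). Output: ERM

Answer: ERM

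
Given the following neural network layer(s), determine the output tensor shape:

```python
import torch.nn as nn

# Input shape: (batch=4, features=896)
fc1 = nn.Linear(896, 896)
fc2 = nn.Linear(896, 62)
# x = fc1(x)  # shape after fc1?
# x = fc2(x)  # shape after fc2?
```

Input: (4, 896) -> after fc1: (4, 896) -> Output: (4, 62)

Answer: (4, 62)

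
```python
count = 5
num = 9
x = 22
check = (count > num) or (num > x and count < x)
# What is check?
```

Trace:
`count = 5` → count = 5
`num = 9` → num = 9
`x = 22` → x = 22
`check = (count > num) or (num > x and count < x)` → check = False
So check = False

Answer: False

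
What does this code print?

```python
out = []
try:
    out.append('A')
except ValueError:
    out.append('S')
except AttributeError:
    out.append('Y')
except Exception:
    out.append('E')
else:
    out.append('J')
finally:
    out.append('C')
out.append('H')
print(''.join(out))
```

Execution trace: 'A' (try body, no exception) → 'J' (else) → 'C' (finally) → 'H' (after the try/except). Output: AJCH

Answer: AJCH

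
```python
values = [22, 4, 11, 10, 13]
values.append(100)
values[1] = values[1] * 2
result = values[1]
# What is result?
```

Trace:
`values = [22, 4, 11, 10, 13]` → values = [22, 4, 11, 10, 13]
`values.append(100)` → values = [22, 4, 11, 10, 13, 100]
`values[1] = values[1] * 2` → values = [22, 8, 11, 10, 13, 100]
`result = values[1]` → result = 8
So result = 8

Answer: 8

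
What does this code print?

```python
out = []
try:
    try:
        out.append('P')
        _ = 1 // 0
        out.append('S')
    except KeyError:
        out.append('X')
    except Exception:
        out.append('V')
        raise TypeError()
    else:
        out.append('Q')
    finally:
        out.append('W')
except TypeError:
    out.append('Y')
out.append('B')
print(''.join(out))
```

Execution trace: 'P' (inner try body) → 'V' (inner except Exception) → 'W' (inner finally) → 'Y' (outer except TypeError) → 'B' (after the try/except). Output: PVWYB

Answer: PVWYB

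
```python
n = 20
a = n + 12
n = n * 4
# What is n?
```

Trace:
`n = 20` → n = 20
`a = n + 12` → a = 32
`n = n * 4` → n = 80
So n = 80

Answer: 80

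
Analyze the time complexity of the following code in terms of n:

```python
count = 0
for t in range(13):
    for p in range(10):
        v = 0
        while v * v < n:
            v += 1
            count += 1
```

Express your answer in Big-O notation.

Each loop level contributes: 1 × 1 × √n. Multiplying the contributions gives O(√n).

Answer: O(√n)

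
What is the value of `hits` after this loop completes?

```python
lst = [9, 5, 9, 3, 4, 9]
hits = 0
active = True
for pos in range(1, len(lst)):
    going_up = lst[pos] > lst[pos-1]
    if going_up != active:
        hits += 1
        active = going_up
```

Count direction changes in [9, 5, 9, 3, 4, 9]
`hits` takes the values: 0 → 1 → 2 → 3 → 4

Answer: 4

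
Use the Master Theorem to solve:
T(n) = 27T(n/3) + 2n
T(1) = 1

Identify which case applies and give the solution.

a=27, b=3, f(n)=2n. log_3(27) = 3. Since c=1 < 3, Case 1 applies: T(n) = Θ(n^log_b(a)) = O(n^3).

Answer: O(n^3) - Case 1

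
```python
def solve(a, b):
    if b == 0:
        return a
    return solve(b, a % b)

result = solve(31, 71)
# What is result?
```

solve(31, 71) -> solve(71, 31) -> solve(31, 9) -> solve(9, 4) -> solve(4, 1) -> solve(1, 0) -> 1

Answer: 1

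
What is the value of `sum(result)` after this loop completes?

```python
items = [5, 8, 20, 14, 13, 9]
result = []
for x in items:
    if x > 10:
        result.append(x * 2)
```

Sum of doubled values > 10
`result` takes the values: [] → [40] → [40, 28] → [40, 28, 26]
So `sum(result)` = 94

Answer: 94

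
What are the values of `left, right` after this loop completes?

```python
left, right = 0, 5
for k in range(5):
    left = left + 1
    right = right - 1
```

left goes 0→5, right goes 5→0
`left, right` takes the values: (0, 5) → (1, 5) → (1, 4) → (2, 4) → (2, 3) → (3, 3) → (3, 2) → (4, 2) → (4, 1) → (5, 1) → (5, 0)

Answer: 5, 0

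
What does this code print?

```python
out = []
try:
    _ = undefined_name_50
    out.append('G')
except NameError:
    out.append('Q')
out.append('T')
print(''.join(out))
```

Execution trace: 'Q' (except NameError) → 'T' (after the try/except). Output: QT

Answer: QT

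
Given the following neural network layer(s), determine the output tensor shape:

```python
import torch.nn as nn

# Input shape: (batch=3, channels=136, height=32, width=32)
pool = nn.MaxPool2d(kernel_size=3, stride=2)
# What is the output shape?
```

Input: (3, 136, 32, 32) -> Output: (3, 136, 15, 15)

Answer: (3, 136, 15, 15)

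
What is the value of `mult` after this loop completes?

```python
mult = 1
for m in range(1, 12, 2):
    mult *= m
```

Product of 1, 3, 5, ... up to 11
`mult` takes the values: 1 → 3 → 15 → 105 → 945 → 10395

Answer: 10395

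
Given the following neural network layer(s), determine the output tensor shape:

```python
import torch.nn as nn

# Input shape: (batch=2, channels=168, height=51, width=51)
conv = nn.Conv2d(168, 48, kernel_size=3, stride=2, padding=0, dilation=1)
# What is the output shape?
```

Input: (2, 168, 51, 51) -> Output: (2, 48, 25, 25)

Answer: (2, 48, 25, 25)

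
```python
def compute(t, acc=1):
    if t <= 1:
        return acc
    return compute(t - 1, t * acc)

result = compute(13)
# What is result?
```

Accumulator trace (n, acc): (13, 1) -> (12, 13) -> (11, 156) -> (10, 1716) -> (9, 17160) -> (8, 154440) -> (7, 1235520) -> (6, 8648640) -> (5, 51891840) -> (4, 259459200) -> (3, 1037836800) -> (2, 3113510400) -> (1, 6227020800) -> return 6227020800

Answer: 6227020800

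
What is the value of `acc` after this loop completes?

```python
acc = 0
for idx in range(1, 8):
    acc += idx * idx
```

Sum of squares 1² to 7² = 140
`acc` takes the values: 0 → 1 → 5 → 14 → 30 → 55 → 91 → 140

Answer: 140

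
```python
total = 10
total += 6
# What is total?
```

Trace:
`total = 10` → total = 10
`total += 6` → total = 16
So total = 16

Answer: 16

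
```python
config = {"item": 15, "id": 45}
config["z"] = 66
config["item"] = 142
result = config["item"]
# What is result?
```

Trace:
`config = {"item": 15, "id": 45}` → config = {'item': 15, 'id': 45}
`config["z"] = 66` → config = {'item': 15, 'id': 45, 'z': 66}
`config["item"] = 142` → config = {'item': 142, 'id': 45, 'z': 66}
`result = config["item"]` → result = 142
So result = 142

Answer: 142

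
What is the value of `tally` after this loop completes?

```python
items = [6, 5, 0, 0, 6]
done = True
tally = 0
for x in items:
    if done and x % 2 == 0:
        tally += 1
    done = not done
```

Count even values at even positions
`tally` takes the values: 0 → 1 → 2 → 3

Answer: 3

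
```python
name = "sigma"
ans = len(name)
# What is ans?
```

Trace:
`name = "sigma"` → name = 'sigma'
`ans = len(name)` → ans = 5
So ans = 5

Answer: 5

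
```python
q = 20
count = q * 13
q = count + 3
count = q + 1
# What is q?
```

Trace:
`q = 20` → q = 20
`count = q * 13` → count = 260
`q = count + 3` → q = 263
`count = q + 1` → count = 264
So q = 263

Answer: 263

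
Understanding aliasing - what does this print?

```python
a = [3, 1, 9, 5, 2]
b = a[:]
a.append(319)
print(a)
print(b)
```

Key concept: slice [:] creates copy.
Step by step:
`a = [3, 1, 9, 5, 2]` → a = [3, 1, 9, 5, 2]
`b = a[:]` → b = [3, 1, 9, 5, 2]
`a.append(319)` → a = [3, 1, 9, 5, 2, 319]
`print(a)` → prints [3, 1, 9, 5, 2, 319]
`print(b)` → prints [3, 1, 9, 5, 2]

Answer:
[3, 1, 9, 5, 2, 319]
[3, 1, 9, 5, 2]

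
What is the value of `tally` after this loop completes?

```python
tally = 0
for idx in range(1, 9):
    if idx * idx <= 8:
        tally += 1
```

Count numbers where idx² ≤ 8
`tally` takes the values: 0 → 1 → 2

Answer: 2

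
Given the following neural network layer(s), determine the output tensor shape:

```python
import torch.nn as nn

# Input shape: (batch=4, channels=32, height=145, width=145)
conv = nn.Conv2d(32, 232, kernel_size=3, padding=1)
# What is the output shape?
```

Input: (4, 32, 145, 145) -> Output: (4, 232, 145, 145)

Answer: (4, 232, 145, 145)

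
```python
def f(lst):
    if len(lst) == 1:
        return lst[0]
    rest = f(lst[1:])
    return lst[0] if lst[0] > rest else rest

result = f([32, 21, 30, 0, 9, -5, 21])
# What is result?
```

Recursive max over [32, 21, 30, 0, 9, -5, 21] = 32

Answer: 32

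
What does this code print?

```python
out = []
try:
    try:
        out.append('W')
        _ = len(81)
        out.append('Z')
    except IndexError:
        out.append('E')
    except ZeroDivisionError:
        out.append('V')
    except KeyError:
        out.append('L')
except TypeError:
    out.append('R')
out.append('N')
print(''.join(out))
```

Execution trace: 'W' (inner try body) → 'R' (outer except TypeError) → 'N' (after the try/except). Output: WRN

Answer: WRN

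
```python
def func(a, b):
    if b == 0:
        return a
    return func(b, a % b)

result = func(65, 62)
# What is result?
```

func(65, 62) -> func(62, 3) -> func(3, 2) -> func(2, 1) -> func(1, 0) -> 1

Answer: 1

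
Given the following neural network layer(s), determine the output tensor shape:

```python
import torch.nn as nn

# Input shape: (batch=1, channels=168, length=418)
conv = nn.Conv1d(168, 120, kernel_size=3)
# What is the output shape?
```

Input: (1, 168, 418) -> Output: (1, 120, 416)

Answer: (1, 120, 416)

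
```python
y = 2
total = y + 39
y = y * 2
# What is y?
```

Trace:
`y = 2` → y = 2
`total = y + 39` → total = 41
`y = y * 2` → y = 4
So y = 4

Answer: 4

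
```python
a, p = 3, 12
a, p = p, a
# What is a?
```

Trace:
`a, p = 3, 12` → a = 3; p = 12
`a, p = p, a` → a = 12; p = 3
So a = 12

Answer: 12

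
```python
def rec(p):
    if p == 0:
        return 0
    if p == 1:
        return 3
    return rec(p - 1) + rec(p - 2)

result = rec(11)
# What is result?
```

Build up from base cases: rec(0)=0, rec(1)=3, rec(2)=3, rec(3)=6, rec(4)=9, rec(5)=15, rec(6)=24, ..., rec(11)=267

Answer: 267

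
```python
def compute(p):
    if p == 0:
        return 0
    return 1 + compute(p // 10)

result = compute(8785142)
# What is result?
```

Count of digits of 8785142: 7

Answer: 7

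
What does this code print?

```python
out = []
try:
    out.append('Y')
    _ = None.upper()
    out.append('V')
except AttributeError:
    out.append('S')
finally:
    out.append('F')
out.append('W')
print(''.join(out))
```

Execution trace: 'Y' (try body) → 'S' (except AttributeError) → 'F' (finally) → 'W' (after the try/except). Output: YSFW

Answer: YSFW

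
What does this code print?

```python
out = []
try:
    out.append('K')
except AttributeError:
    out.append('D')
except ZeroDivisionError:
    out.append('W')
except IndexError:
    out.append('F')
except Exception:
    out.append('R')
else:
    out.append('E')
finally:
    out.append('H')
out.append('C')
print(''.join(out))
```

Execution trace: 'K' (try body, no exception) → 'E' (else) → 'H' (finally) → 'C' (after the try/except). Output: KEHC

Answer: KEHC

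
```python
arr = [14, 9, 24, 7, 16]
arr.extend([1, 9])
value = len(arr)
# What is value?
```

Trace:
`arr = [14, 9, 24, 7, 16]` → arr = [14, 9, 24, 7, 16]
`arr.extend([1, 9])` → arr = [14, 9, 24, 7, 16, 1, 9]
`value = len(arr)` → value = 7
So value = 7

Answer: 7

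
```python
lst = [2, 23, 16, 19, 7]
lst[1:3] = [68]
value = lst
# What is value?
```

Trace:
`lst = [2, 23, 16, 19, 7]` → lst = [2, 23, 16, 19, 7]
`lst[1:3] = [68]` → lst = [2, 68, 19, 7]
`value = lst` → value = [2, 68, 19, 7]
So value = [2, 68, 19, 7]

Answer: [2, 68, 19, 7]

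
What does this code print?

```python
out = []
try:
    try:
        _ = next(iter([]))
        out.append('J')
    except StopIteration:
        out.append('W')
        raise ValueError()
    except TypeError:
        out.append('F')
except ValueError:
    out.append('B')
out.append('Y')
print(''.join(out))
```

Execution trace: 'W' (inner except StopIteration) → 'B' (outer except ValueError) → 'Y' (after the try/except). Output: WBY

Answer: WBY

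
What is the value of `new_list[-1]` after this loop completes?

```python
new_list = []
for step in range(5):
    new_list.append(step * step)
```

Last element of squares 0 to 4
`new_list` takes the values: [] → [0] → [0, 1] → [0, 1, 4] → [0, 1, 4, 9] → [0, 1, 4, 9, 16]
So `new_list[-1]` = 16

Answer: 16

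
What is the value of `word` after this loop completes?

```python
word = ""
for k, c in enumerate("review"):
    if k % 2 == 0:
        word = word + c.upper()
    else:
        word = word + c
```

Uppercase even positions in 'review'
`word` takes the values: "" → "R" → "Re" → "ReV" → "ReVi" → "ReViE" → "ReViEw"

Answer: "ReViEw"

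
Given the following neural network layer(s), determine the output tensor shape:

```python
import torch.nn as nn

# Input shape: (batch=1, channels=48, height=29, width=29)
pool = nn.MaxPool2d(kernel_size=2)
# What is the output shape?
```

Input: (1, 48, 29, 29) -> Output: (1, 48, 14, 14)

Answer: (1, 48, 14, 14)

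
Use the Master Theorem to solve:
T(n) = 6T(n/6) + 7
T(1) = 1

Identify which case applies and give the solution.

a=6, b=6, f(n)=7. log_6(6) = 1. Since c=0 < 1, Case 1 applies: T(n) = Θ(n^log_b(a)) = O(n).

Answer: O(n) - Case 1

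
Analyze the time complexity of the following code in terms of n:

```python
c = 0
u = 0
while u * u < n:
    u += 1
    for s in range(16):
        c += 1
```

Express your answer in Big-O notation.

Each loop level contributes: √n × 1. Multiplying the contributions gives O(√n).

Answer: O(√n)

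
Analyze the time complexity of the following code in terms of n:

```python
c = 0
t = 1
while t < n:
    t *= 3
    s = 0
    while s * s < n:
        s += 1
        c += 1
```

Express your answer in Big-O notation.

Each loop level contributes: log n × √n. Multiplying the contributions gives O(√n log n).

Answer: O(√n log n)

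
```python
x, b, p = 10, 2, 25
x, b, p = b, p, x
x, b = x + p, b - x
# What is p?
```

Trace:
`x, b, p = 10, 2, 25` → x = 10; b = 2; p = 25
`x, b, p = b, p, x` → x = 2; b = 25; p = 10
`x, b = x + p, b - x` → x = 12; b = 23
So p = 10

Answer: 10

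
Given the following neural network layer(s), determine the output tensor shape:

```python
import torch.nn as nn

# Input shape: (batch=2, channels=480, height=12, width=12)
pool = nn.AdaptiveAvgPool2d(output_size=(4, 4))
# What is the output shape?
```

Input: (2, 480, 12, 12) -> Output: (2, 480, 4, 4)

Answer: (2, 480, 4, 4)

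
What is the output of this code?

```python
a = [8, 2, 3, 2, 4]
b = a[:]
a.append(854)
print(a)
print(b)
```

Key concept: slice [:] creates copy.
Step by step:
`a = [8, 2, 3, 2, 4]` → a = [8, 2, 3, 2, 4]
`b = a[:]` → b = [8, 2, 3, 2, 4]
`a.append(854)` → a = [8, 2, 3, 2, 4, 854]
`print(a)` → prints [8, 2, 3, 2, 4, 854]
`print(b)` → prints [8, 2, 3, 2, 4]

Answer:
[8, 2, 3, 2, 4, 854]
[8, 2, 3, 2, 4]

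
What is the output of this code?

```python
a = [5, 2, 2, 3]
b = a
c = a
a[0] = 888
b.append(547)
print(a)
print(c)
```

Key concept: multiple aliases.
Step by step:
`a = [5, 2, 2, 3]` → a = [5, 2, 2, 3]
`b = a` → b = [5, 2, 2, 3] (same object as a)
`c = a` → c = [5, 2, 2, 3] (same object as a, b)
`a[0] = 888` → a = [888, 2, 2, 3] (same object as b, c); b = [888, 2, 2, 3] (same object as a, c); c = [888, 2, 2, 3] (same object as a, b)
`b.append(547)` → a = [888, 2, 2, 3, 547] (same object as b, c); b = [888, 2, 2, 3, 547] (same object as a, c); c = [888, 2, 2, 3, 547] (same object as a, b)
`print(a)` → prints [888, 2, 2, 3, 547]
`print(c)` → prints [888, 2, 2, 3, 547]

Answer:
[888, 2, 2, 3, 547]
[888, 2, 2, 3, 547]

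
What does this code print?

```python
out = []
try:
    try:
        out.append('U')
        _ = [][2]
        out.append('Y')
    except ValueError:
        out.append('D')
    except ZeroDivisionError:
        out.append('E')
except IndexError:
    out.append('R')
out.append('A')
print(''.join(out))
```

Execution trace: 'U' (try body) → 'R' (outer except IndexError) → 'A' (after the try/except). Output: URA

Answer: URA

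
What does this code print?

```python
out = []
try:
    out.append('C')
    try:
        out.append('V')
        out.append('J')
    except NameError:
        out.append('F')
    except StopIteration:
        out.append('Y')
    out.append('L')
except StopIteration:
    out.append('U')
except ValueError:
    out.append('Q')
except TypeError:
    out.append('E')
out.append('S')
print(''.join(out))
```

Execution trace: 'C' (try body) → 'V' (inner try body) → 'J' (inner try body, no exception) → 'L' (try body, no exception) → 'S' (after the try/except). Output: CVJLS

Answer: CVJLS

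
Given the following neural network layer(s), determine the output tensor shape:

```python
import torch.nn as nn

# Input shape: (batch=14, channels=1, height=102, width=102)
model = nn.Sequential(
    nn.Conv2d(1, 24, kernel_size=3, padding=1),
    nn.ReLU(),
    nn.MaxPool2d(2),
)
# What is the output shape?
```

Input: (14, 1, 102, 102) -> after Conv2d: (14, 24, 102, 102) -> after ReLU: (14, 24, 102, 102) -> Output: (14, 24, 51, 51)

Answer: (14, 24, 51, 51)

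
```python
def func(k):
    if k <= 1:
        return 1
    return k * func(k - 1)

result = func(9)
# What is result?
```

func(9) = 9 * 8 * 7 * 6 * 5 * 4 * 3 * 2 * 1 = 362880

Answer: 362880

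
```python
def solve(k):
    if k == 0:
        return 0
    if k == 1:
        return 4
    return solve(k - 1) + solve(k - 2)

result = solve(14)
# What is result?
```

Build up from base cases: solve(0)=0, solve(1)=4, solve(2)=4, solve(3)=8, solve(4)=12, solve(5)=20, solve(6)=32, ..., solve(14)=1508

Answer: 1508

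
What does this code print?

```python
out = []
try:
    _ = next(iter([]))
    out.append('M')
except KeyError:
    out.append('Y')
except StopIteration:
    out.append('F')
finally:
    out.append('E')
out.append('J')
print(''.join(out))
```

Execution trace: 'F' (except StopIteration) → 'E' (finally) → 'J' (after the try/except). Output: FEJ

Answer: FEJ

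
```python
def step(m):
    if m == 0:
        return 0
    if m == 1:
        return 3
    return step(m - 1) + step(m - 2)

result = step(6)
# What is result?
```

Build up from base cases: step(0)=0, step(1)=3, step(2)=3, step(3)=6, step(4)=9, step(5)=15, step(6)=24

Answer: 24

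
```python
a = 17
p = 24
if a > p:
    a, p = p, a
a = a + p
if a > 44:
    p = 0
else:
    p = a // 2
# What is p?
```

Trace:
`a = 17` → a = 17
`p = 24` → p = 24
`if a > p: ...` → a > p is False → no variable changes
`a = a + p` → a = 41
`if a > 44: ...` → a > 44 is False, take else branch → p = 20
So p = 20

Answer: 20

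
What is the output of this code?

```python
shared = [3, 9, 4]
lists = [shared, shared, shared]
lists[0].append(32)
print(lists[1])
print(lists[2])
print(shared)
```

Key concept: list of same reference.
Step by step:
`shared = [3, 9, 4]` → shared = [3, 9, 4]
`lists = [shared, shared, shared]` → lists = [[3, 9, 4], [3, 9, 4], [3, 9, 4]]
`lists[0].append(32)` → shared = [3, 9, 4, 32]; lists = [[3, 9, 4, 32], [3, 9, 4, 32], [3, 9, 4, 32]]
`print(lists[1])` → prints [3, 9, 4, 32]
`print(lists[2])` → prints [3, 9, 4, 32]
`print(shared)` → prints [3, 9, 4, 32]

Answer:
[3, 9, 4, 32]
[3, 9, 4, 32]
[3, 9, 4, 32]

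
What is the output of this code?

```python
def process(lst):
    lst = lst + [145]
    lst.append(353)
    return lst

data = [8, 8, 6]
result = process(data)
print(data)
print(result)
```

Key concept: rebinding parameter vs mutation.
Step by step:
`data = [8, 8, 6]` → data = [8, 8, 6]
`result = process(data)` → result = [8, 8, 6, 145, 353]
`print(data)` → prints [8, 8, 6]
`print(result)` → prints [8, 8, 6, 145, 353]

Answer:
[8, 8, 6]
[8, 8, 6, 145, 353]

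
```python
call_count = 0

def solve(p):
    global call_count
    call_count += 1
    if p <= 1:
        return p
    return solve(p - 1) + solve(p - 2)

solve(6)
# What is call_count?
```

Calls(p) = 1 + Calls(p-1) + Calls(p-2); Calls(0)=Calls(1)=1. For p=6 this gives 25.

Answer: 25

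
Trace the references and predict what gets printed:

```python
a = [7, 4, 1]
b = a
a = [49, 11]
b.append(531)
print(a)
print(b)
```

Key concept: rebinding vs mutation: a is rebound to a new list, b still points at the original.
Step by step:
`a = [7, 4, 1]` → a = [7, 4, 1]
`b = a` → b = [7, 4, 1] (same object as a)
`a = [49, 11]` → a = [49, 11]
`b.append(531)` → b = [7, 4, 1, 531]
`print(a)` → prints [49, 11]
`print(b)` → prints [7, 4, 1, 531]

Answer:
[49, 11]
[7, 4, 1, 531]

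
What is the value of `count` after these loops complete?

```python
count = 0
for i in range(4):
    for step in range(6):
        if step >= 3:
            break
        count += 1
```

Inner breaks at 3, outer runs 4 times
`count` takes the values: 0 → 1 → 2 → 3 → 4 → 5 → 6 → 7 → 8 → 9 → 10 → 11 → 12

Answer: 12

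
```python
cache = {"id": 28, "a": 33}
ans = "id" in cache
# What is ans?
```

Trace:
`cache = {"id": 28, "a": 33}` → cache = {'id': 28, 'a': 33}
`ans = "id" in cache` → ans = True
So ans = True

Answer: True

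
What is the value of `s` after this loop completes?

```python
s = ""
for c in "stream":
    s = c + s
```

Reverse 'stream'
`s` takes the values: "" → "s" → "ts" → "rts" → "erts" → "aerts" → "maerts"

Answer: "maerts"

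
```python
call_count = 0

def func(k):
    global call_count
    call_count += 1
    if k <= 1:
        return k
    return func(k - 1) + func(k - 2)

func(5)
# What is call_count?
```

Calls(k) = 1 + Calls(k-1) + Calls(k-2); Calls(0)=Calls(1)=1. For k=5 this gives 15.

Answer: 15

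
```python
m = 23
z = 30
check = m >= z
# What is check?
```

Trace:
`m = 23` → m = 23
`z = 30` → z = 30
`check = m >= z` → check = False
So check = False

Answer: False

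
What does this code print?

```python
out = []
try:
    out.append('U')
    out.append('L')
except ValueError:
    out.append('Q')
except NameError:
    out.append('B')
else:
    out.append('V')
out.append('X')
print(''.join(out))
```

Execution trace: 'U' (try body) → 'L' (try body, no exception) → 'V' (else) → 'X' (after the try/except). Output: ULVX

Answer: ULVX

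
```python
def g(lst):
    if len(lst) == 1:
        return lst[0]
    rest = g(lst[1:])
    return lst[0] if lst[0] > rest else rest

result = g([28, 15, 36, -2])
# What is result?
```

Recursive max over [28, 15, 36, -2] = 36

Answer: 36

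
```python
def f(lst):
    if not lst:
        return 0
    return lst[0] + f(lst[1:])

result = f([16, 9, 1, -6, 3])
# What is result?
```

16 + 9 + 1 + (-6) + 3 + 0 = 23

Answer: 23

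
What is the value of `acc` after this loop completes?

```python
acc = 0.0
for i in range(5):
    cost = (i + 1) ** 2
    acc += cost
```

Sum of squared losses 1² + 2² + ... + 5²
`acc` takes the values: 0.0 → 1.0 → 5.0 → 14.0 → 30.0 → 55.0

Answer: 55.0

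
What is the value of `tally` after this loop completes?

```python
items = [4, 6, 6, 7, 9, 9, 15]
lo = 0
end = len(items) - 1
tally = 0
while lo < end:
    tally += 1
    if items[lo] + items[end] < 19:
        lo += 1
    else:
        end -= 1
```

Steps to find pair summing to 19
`tally` takes the values: 0 → 1 → 2 → 3 → 4 → 5 → 6

Answer: 6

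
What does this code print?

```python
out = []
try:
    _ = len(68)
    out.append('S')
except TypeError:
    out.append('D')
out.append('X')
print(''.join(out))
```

Execution trace: 'D' (except TypeError) → 'X' (after the try/except). Output: DX

Answer: DX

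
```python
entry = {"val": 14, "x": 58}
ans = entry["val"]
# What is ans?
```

Trace:
`entry = {"val": 14, "x": 58}` → entry = {'val': 14, 'x': 58}
`ans = entry["val"]` → ans = 14
So ans = 14

Answer: 14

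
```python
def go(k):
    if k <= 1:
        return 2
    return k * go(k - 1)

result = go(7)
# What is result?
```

go(7) = 7 * 6 * 5 * 4 * 3 * 2 * 2 = 10080

Answer: 10080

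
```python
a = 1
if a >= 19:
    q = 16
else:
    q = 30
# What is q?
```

Trace:
`a = 1` → a = 1
`if a >= 19: ...` → a >= 19 is False, take else branch → q = 30
So q = 30

Answer: 30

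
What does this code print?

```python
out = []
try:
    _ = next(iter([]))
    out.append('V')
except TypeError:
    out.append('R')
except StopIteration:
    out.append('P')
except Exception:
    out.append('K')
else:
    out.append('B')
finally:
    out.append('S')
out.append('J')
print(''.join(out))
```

Execution trace: 'P' (except StopIteration) → 'S' (finally) → 'J' (after the try/except). Output: PSJ

Answer: PSJ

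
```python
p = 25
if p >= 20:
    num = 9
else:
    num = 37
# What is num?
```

Trace:
`p = 25` → p = 25
`if p >= 20: ...` → p >= 20 is True → num = 9
So num = 9

Answer: 9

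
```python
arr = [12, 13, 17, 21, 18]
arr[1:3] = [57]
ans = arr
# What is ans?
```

Trace:
`arr = [12, 13, 17, 21, 18]` → arr = [12, 13, 17, 21, 18]
`arr[1:3] = [57]` → arr = [12, 57, 21, 18]
`ans = arr` → ans = [12, 57, 21, 18]
So ans = [12, 57, 21, 18]

Answer: [12, 57, 21, 18]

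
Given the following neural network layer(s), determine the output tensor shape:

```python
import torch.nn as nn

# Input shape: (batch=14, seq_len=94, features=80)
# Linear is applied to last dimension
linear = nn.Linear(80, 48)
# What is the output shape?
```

Input: (14, 94, 80) -> Output: (14, 94, 48)

Answer: (14, 94, 48)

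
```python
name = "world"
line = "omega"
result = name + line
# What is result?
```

Trace:
`name = "world"` → name = 'world'
`line = "omega"` → line = 'omega'
`result = name + line` → result = 'worldomega'
So result = 'worldomega'

Answer: 'worldomega'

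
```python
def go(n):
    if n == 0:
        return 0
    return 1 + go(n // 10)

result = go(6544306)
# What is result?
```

Count of digits of 6544306: 7

Answer: 7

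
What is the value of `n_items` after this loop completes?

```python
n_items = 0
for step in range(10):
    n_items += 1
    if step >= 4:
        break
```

Loop breaks when step reaches 4, n_items is 5
`n_items` takes the values: 0 → 1 → 2 → 3 → 4 → 5

Answer: 5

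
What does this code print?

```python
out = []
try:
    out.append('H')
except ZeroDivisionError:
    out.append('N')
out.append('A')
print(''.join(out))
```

Execution trace: 'H' (try body, no exception) → 'A' (after the try/except). Output: HA

Answer: HA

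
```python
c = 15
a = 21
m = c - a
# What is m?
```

Trace:
`c = 15` → c = 15
`a = 21` → a = 21
`m = c - a` → m = -6
So m = -6

Answer: -6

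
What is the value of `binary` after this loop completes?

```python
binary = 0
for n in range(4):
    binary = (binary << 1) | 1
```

Build 4 consecutive 1-bits: 0b1111
`binary` takes the values: 0 → 1 → 3 → 7 → 15

Answer: 15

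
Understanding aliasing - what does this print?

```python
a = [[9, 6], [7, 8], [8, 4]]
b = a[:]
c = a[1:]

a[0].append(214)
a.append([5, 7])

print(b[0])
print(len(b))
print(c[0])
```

Key concept: slice with nested mutation.
Step by step:
`a = [[9, 6], [7, 8], [8, 4]]` → a = [[9, 6], [7, 8], [8, 4]]
`b = a[:]` → b = [[9, 6], [7, 8], [8, 4]]
`c = a[1:]` → c = [[7, 8], [8, 4]]
`a[0].append(214)` → a = [[9, 6, 214], [7, 8], [8, 4]]; b = [[9, 6, 214], [7, 8], [8, 4]]
`a.append([5, 7])` → a = [[9, 6, 214], [7, 8], [8, 4], [5, 7]]
`print(b[0])` → prints [9, 6, 214]
`print(len(b))` → prints 3
`print(c[0])` → prints [7, 8]

Answer:
[9, 6, 214]
3
[7, 8]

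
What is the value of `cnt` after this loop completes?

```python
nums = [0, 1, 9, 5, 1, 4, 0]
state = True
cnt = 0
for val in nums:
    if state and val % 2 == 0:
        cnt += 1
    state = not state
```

Count even values at even positions
`cnt` takes the values: 0 → 1 → 2

Answer: 2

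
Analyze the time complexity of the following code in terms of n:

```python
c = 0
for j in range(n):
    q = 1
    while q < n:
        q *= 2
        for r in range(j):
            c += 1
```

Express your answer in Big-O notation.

Each loop level contributes: n × log n × n. Multiplying the contributions gives O(n^2 log n).

Answer: O(n^2 log n)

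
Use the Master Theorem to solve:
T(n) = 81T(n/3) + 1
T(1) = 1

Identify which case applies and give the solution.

a=81, b=3, f(n)=1. log_3(81) = 4. Since c=0 < 4, Case 1 applies: T(n) = Θ(n^log_b(a)) = O(n^4).

Answer: O(n^4) - Case 1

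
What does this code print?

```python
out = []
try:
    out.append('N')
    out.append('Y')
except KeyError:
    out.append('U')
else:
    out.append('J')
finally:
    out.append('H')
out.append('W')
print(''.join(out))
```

Execution trace: 'N' (try body) → 'Y' (try body, no exception) → 'J' (else) → 'H' (finally) → 'W' (after the try/except). Output: NYJHW

Answer: NYJHW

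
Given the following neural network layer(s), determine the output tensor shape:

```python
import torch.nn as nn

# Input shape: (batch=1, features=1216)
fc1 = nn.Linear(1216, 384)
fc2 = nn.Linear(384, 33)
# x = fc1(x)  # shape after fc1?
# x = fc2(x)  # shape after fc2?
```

Input: (1, 1216) -> after fc1: (1, 384) -> Output: (1, 33)

Answer: (1, 33)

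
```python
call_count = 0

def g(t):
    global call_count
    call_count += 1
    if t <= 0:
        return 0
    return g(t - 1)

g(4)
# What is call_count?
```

Linear recursion stepping by 1: 5 calls from t=4 down to ≤0.

Answer: 5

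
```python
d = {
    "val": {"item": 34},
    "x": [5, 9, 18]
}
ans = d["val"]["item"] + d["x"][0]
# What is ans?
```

Trace:
`d = { ...` → d = {'val': {'item': 34}, 'x': [5, 9, 18]}
`ans = d["val"]["item"] + d["x"][0]` → ans = 39
So ans = 39

Answer: 39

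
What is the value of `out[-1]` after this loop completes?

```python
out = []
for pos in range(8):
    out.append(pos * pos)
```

Last element of squares 0 to 7
`out` takes the values: [] → [0] → [0, 1] → [0, 1, 4] → [0, 1, 4, 9] → [0, 1, 4, 9, 16] → [0, 1, 4, 9, 16, 25] → [0, 1, 4, 9, 16, 25, 36] → [0, 1, 4, 9, 16, 25, 36, 49]
So `out[-1]` = 49

Answer: 49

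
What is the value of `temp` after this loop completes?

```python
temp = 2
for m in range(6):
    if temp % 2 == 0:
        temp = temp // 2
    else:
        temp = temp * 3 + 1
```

Collatz-style transformation from 2
`temp` takes the values: 2 → 1 → 4 → 2 → 1 → 4 → 2

Answer: 2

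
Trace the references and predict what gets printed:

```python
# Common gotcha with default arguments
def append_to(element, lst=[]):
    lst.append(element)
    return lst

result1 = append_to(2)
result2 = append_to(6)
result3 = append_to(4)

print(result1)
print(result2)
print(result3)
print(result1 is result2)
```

Key concept: mutable default argument gotcha.
Step by step:
`result1 = append_to(2)` → result1 = [2]
`result2 = append_to(6)` → result1 = [2, 6] (same object as result2); result2 = [2, 6] (same object as result1)
`result3 = append_to(4)` → result1 = [2, 6, 4] (same object as result2, result3); result2 = [2, 6, 4] (same object as result1, result3); result3 = [2, 6, 4] (same object as result1, result2)
`print(result1)` → prints [2, 6, 4]
`print(result2)` → prints [2, 6, 4]
`print(result3)` → prints [2, 6, 4]
`print(result1 is result2)` → prints True

Answer:
[2, 6, 4]
[2, 6, 4]
[2, 6, 4]
True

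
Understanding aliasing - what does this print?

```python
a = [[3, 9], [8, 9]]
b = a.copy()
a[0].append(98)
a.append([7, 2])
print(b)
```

Key concept: shallow copy with nested lists.
Step by step:
`a = [[3, 9], [8, 9]]` → a = [[3, 9], [8, 9]]
`b = a.copy()` → b = [[3, 9], [8, 9]]
`a[0].append(98)` → a = [[3, 9, 98], [8, 9]]; b = [[3, 9, 98], [8, 9]]
`a.append([7, 2])` → a = [[3, 9, 98], [8, 9], [7, 2]]
`print(b)` → prints [[3, 9, 98], [8, 9]]

Answer: [[3, 9, 98], [8, 9]]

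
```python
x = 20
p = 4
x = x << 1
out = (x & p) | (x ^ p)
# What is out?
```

Trace:
`x = 20` → x = 20
`p = 4` → p = 4
`x = x << 1` → x = 40
`out = (x & p) | (x ^ p)` → out = 44
So out = 44

Answer: 44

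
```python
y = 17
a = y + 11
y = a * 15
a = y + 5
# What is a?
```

Trace:
`y = 17` → y = 17
`a = y + 11` → a = 28
`y = a * 15` → y = 420
`a = y + 5` → a = 425
So a = 425

Answer: 425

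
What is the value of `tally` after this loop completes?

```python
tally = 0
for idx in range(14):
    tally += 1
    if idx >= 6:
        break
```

Loop breaks when idx reaches 6, tally is 7
`tally` takes the values: 0 → 1 → 2 → 3 → 4 → 5 → 6 → 7

Answer: 7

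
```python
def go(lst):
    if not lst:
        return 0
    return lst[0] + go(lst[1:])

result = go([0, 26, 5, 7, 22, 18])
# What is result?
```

0 + 26 + 5 + 7 + 22 + 18 + 0 = 78

Answer: 78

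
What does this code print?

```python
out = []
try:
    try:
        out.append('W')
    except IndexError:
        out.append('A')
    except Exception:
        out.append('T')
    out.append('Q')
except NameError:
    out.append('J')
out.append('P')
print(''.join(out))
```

Execution trace: 'W' (inner try body, no exception) → 'Q' (try body, no exception) → 'P' (after the try/except). Output: WQP

Answer: WQP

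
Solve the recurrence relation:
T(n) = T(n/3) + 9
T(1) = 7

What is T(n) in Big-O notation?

Each step divides n by 3 and adds 9. After log_3(n) steps we reach T(1)=7. So T(n) = 9·log_3(n) + 7 = O(log n).

Answer: O(log n)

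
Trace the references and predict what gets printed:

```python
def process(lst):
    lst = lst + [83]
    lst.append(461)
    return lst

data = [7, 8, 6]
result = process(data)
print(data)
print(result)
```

Key concept: rebinding parameter vs mutation.
Step by step:
`data = [7, 8, 6]` → data = [7, 8, 6]
`result = process(data)` → result = [7, 8, 6, 83, 461]
`print(data)` → prints [7, 8, 6]
`print(result)` → prints [7, 8, 6, 83, 461]

Answer:
[7, 8, 6]
[7, 8, 6, 83, 461]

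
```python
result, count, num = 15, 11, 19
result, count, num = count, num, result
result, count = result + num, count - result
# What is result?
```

Trace:
`result, count, num = 15, 11, 19` → result = 15; count = 11; num = 19
`result, count, num = count, num, result` → result = 11; count = 19; num = 15
`result, count = result + num, count - result` → result = 26; count = 8
So result = 26

Answer: 26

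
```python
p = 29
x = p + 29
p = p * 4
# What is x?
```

Trace:
`p = 29` → p = 29
`x = p + 29` → x = 58
`p = p * 4` → p = 116
So x = 58

Answer: 58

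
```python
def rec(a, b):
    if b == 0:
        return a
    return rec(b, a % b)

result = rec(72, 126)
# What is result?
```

rec(72, 126) -> rec(126, 72) -> rec(72, 54) -> rec(54, 18) -> rec(18, 0) -> 18

Answer: 18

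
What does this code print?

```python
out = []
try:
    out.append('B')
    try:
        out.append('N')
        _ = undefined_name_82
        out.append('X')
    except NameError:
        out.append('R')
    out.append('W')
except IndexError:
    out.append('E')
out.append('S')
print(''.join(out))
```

Execution trace: 'B' (try body) → 'N' (inner try body) → 'R' (inner except NameError) → 'W' (try body, no exception) → 'S' (after the try/except). Output: BNRWS

Answer: BNRWS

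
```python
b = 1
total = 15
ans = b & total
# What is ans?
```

Trace:
`b = 1` → b = 1
`total = 15` → total = 15
`ans = b & total` → ans = 1
So ans = 1

Answer: 1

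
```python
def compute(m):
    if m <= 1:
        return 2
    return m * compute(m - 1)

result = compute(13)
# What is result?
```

compute(13) = 13 * 12 * 11 * 10 * 9 * 8 * 7 * 6 * 5 * 4 * 3 * 2 * 2 = 12454041600

Answer: 12454041600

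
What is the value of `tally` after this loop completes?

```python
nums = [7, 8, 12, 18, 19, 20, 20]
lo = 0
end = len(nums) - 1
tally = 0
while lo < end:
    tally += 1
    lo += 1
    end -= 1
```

Iterations until pointers meet (list length 7)
`tally` takes the values: 0 → 1 → 2 → 3

Answer: 3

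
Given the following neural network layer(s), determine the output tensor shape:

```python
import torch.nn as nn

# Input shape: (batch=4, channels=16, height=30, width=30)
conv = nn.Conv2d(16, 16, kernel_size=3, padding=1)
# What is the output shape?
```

Input: (4, 16, 30, 30) -> Output: (4, 16, 30, 30)

Answer: (4, 16, 30, 30)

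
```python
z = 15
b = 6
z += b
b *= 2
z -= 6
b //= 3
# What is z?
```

Trace:
`z = 15` → z = 15
`b = 6` → b = 6
`z += b` → z = 21
`b *= 2` → b = 12
`z -= 6` → z = 15
`b //= 3` → b = 4
So z = 15

Answer: 15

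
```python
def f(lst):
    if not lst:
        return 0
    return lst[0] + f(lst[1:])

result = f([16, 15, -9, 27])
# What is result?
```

16 + 15 + (-9) + 27 + 0 = 49

Answer: 49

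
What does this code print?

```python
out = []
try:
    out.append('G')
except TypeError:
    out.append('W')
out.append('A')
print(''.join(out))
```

Execution trace: 'G' (try body, no exception) → 'A' (after the try/except). Output: GA

Answer: GA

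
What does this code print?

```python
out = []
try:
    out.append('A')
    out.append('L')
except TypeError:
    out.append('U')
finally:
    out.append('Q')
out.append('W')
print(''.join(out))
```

Execution trace: 'A' (try body) → 'L' (try body, no exception) → 'Q' (finally) → 'W' (after the try/except). Output: ALQW

Answer: ALQW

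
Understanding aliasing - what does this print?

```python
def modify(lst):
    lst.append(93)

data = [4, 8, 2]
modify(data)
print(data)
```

Key concept: function modifies passed list.
Step by step:
`data = [4, 8, 2]` → data = [4, 8, 2]
`modify(data)` → data = [4, 8, 2, 93]
`print(data)` → prints [4, 8, 2, 93]

Answer: [4, 8, 2, 93]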